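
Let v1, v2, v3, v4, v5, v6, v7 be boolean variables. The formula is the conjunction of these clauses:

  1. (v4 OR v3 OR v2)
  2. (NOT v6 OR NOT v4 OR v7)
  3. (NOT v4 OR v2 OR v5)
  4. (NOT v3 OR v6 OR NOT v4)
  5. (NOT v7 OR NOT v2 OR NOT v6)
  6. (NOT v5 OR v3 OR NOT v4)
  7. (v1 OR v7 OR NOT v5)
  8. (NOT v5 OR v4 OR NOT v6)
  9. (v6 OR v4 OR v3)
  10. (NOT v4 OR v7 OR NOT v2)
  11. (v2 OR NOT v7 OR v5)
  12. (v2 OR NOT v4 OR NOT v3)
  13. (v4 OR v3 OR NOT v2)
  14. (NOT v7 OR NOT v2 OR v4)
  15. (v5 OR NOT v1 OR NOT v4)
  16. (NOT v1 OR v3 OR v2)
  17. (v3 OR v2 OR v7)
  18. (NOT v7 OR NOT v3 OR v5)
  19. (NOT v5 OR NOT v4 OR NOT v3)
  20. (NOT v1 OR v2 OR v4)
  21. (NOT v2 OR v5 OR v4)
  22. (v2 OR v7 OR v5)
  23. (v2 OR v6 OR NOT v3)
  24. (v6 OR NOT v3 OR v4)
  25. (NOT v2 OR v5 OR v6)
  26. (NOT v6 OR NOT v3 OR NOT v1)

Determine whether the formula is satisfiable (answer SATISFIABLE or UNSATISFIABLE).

UNSATISFIABLE

v4 = True:
  v2 = True:
    propagation gives v7=True, v6=False, v3=False, v5=False; an empty clause results — contradiction.
  v2 = False:
    propagation gives v5=True, v3=True; an empty clause results — contradiction.
v4 = False:
  v2 = True:
    propagation gives v3=True, v7=False, v5=True, v1=True; an empty clause results — contradiction.
  v2 = False:
    propagation gives v3=True, v1=False, v6=True, v5=False; an empty clause results — contradiction.
Every branch closes, so no satisfying assignment exists.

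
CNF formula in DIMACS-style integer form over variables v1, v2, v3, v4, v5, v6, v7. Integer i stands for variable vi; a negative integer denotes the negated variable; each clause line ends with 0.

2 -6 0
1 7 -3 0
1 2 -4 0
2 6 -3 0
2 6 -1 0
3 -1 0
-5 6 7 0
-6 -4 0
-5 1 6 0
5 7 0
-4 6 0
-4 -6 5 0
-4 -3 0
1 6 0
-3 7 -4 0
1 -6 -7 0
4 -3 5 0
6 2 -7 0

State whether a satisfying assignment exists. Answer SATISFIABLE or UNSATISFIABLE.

SATISFIABLE

v2 occurs only positively in the remaining clauses — set v2 = True.
Branch on v1: take v1 = True.
  then v3 is forced to True.
  then v4 is forced to False.
  then v5 is forced to True.
Try v6 = True.
v7 is now unconstrained; take v7 = False.
So v1=True, v2=True, v3=True, v4=False, v5=True, v6=True, v7=False is a satisfying assignment.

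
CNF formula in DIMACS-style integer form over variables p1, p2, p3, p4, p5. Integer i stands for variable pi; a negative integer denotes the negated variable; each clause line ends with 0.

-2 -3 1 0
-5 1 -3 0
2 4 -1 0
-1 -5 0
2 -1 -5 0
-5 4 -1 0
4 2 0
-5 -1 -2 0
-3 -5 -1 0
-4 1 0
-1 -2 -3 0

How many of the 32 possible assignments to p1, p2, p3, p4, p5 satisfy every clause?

6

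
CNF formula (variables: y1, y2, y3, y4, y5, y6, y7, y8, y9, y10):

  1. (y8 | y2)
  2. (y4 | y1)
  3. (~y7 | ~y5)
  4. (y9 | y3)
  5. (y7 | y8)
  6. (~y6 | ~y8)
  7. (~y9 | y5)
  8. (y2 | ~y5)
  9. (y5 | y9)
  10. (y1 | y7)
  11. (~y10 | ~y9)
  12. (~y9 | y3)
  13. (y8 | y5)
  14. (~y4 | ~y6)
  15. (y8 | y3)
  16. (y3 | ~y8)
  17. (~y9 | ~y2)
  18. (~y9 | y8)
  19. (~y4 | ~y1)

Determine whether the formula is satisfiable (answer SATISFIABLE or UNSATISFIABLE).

Pure literal: y3 appears only positively; assign y3 = True.
Pure literal: y6 appears only negated; assign y6 = False.
Branch on y1: take y1 = True.
  then y4 is forced to False.
Branch on y2: take y2 = True.
  then y9 is forced to False.
  then y5 is forced to True.
  then y7 is forced to False.
  then y8 is forced to True.
y10 is now unconstrained; take y10 = True.
So y1 = T, y2 = T, y3 = T, y4 = F, y5 = T, y6 = F, y7 = F, y8 = T, y9 = F, y10 = T is a satisfying assignment.

SATISFIABLE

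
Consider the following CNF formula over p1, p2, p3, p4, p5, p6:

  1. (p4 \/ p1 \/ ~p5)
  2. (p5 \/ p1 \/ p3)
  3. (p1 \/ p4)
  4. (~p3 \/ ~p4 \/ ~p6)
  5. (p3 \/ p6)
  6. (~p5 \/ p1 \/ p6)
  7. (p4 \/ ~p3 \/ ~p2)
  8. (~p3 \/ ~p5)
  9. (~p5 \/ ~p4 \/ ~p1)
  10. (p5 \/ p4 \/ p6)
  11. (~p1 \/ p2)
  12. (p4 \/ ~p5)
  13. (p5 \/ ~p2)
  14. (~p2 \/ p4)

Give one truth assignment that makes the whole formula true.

p1 = False  p2 = False  p3 = False  p4 = True  p5 = True  p6 = True

Check each clause:
  1. (p1 \/ p4 \/ ~p5) — p4 is true.
  2. (p3 \/ p5 \/ p1) — p5 is true.
  3. (p4 \/ p1) — p4 is true.
  4. (~p4 \/ ~p3 \/ ~p6) — ~p3 is true.
  5. (p6 \/ p3) — p6 is true.
  6. (~p5 \/ p1 \/ p6) — p6 is true.
  7. (~p3 \/ p4 \/ ~p2) — p4 is true.
  8. (~p5 \/ ~p3) — ~p3 is true.
  9. (~p5 \/ ~p4 \/ ~p1) — ~p1 is true.
  10. (p6 \/ p4 \/ p5) — p4 is true.
  11. (p2 \/ ~p1) — ~p1 is true.
  12. (p4 \/ ~p5) — p4 is true.
  13. (~p2 \/ p5) — p5 is true.
  14. (~p2 \/ p4) — p4 is true.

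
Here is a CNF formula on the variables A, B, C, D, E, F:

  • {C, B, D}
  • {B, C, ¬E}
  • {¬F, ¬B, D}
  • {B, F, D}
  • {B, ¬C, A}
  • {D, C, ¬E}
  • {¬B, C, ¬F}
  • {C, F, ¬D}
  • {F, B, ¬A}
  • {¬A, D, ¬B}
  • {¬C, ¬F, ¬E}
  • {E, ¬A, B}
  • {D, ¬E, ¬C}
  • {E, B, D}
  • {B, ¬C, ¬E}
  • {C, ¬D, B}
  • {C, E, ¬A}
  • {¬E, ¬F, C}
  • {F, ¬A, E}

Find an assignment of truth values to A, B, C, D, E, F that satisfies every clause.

A=True, B=True, C=True, D=True, E=True, F=False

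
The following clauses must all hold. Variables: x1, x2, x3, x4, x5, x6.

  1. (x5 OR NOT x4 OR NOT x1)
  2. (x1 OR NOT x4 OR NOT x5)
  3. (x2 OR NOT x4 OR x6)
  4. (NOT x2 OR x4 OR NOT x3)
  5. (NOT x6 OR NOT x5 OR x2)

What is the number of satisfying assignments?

30

Case analysis on x4 and x2:
  x4=1, x2=1: x3, x6 free; 2 ways for (x1,x5) × 2^2 = 8.
  x4=1, x2=0: remaining (x1,x3,x5,x6) ∈ {(0,0,0,1); (0,1,0,1)} — 2.
  x4=0, x2=1: forces x3=0; x1, x5, x6 free → 2^3 = 8.
  x4=0, x2=0: x1, x3 free; 3 ways for (x5,x6) × 2^2 = 12.
Total: 8 + 2 + 8 + 12 = 30.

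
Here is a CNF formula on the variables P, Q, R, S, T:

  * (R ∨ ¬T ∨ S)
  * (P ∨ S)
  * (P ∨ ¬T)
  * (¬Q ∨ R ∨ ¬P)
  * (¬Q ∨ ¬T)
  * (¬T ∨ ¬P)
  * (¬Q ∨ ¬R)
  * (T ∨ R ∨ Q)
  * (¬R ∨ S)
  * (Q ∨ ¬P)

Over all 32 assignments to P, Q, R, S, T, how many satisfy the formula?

2

Satisfying assignments:
  P=F Q=F R=T S=T T=F
  P=F Q=T R=F S=T T=F
That's 2 in total.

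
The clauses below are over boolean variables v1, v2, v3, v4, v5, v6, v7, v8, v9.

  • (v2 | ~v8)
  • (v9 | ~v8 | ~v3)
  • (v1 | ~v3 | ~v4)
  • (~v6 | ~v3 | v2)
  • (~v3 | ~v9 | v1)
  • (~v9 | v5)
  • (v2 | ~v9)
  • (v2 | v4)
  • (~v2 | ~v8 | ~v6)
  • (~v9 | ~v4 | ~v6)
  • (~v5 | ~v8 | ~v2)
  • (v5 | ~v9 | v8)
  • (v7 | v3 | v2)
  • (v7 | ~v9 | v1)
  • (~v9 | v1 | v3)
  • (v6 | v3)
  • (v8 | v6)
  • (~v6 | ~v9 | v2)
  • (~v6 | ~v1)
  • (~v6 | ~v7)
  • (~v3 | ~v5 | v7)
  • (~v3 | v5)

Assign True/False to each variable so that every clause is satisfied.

v1=F, v2=T, v3=F, v4=F, v5=T, v6=T, v7=F, v8=F, v9=F

Try v1 = False.
Try v2 = True.
For the remaining variables, v3 = False, v4 = False, v5 = True, v6 = True, v7 = False, v8 = False, v9 = False works.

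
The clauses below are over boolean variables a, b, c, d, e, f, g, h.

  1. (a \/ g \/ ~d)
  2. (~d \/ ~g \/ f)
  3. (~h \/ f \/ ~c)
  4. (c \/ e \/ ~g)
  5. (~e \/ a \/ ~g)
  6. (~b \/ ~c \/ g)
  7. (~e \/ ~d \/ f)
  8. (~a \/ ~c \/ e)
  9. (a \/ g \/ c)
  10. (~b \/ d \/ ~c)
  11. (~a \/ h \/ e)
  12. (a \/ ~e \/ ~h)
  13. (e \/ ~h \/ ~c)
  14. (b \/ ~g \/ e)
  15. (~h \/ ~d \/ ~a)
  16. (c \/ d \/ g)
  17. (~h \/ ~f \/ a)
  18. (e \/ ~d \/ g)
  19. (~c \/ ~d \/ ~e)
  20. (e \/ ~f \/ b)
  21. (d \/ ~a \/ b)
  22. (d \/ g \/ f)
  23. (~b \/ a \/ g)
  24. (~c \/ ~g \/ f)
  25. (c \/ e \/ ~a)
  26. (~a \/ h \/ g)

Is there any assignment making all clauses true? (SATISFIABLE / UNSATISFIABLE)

Branch on a: take a = False.
Try b = False.
Branch on c: take c = True.
For the remaining variables, d = False, e = True, f = True, g = False, h = False works.
Every clause has at least one true literal under this assignment.
So a = F, b = F, c = T, d = F, e = T, f = T, g = F, h = F is a satisfying assignment.

SATISFIABLE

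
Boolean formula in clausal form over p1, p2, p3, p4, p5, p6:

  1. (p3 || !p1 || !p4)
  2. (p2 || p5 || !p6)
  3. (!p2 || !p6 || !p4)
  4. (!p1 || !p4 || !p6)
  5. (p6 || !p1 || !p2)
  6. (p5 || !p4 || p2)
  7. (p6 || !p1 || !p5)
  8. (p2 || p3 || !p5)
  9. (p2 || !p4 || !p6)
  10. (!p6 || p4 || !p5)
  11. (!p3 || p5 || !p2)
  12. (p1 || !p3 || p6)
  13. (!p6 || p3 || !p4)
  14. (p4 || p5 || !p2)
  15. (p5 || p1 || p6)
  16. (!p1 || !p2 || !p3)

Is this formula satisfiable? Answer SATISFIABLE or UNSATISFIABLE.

Set p1 = True and propagate.
The remaining clauses are satisfied by p2 = False, p3 = True, p4 = False, p5 = False, p6 = False.
So p1 = T, p2 = F, p3 = T, p4 = F, p5 = F, p6 = F is a satisfying assignment.

SATISFIABLE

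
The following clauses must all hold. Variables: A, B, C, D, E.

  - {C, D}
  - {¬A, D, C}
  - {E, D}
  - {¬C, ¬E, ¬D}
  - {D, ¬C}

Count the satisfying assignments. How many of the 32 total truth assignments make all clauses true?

Case analysis on D and C:
  D=1, C=1: remaining (A,B,E) ∈ {(0,0,0); (0,1,0); (1,0,0); (1,1,0)} — 4.
  D=1, C=0: A, B, E free → 2^3 = 8.
  D=0, C=1: a clause becomes empty — 0.
  D=0, C=0: a clause becomes empty — 0.
Total: 4 + 8 + 0 + 0 = 12.

12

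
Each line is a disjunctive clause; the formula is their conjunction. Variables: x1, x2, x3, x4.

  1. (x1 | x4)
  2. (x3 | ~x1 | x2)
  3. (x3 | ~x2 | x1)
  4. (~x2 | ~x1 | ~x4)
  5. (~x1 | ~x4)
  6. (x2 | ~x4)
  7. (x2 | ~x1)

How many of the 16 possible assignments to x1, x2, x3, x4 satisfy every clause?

The models are:
  x1=F x2=T x3=T x4=T
  x1=T x2=T x3=F x4=F
  x1=T x2=T x3=T x4=F
That's 3 in total.

3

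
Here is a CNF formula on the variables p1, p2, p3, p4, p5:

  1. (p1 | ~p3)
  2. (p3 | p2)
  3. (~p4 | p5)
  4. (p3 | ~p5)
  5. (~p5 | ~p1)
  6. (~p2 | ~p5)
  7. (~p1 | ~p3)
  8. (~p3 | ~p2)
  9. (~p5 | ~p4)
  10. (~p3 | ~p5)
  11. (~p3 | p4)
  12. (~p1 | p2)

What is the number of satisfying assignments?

2

The models are:
  p1=0 p2=1 p3=0 p4=0 p5=0
  p1=1 p2=1 p3=0 p4=0 p5=0
That's 2 in total.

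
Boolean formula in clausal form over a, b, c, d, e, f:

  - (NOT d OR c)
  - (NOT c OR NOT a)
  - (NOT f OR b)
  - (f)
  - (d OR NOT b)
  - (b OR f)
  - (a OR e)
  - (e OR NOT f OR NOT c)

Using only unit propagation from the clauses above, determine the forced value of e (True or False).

True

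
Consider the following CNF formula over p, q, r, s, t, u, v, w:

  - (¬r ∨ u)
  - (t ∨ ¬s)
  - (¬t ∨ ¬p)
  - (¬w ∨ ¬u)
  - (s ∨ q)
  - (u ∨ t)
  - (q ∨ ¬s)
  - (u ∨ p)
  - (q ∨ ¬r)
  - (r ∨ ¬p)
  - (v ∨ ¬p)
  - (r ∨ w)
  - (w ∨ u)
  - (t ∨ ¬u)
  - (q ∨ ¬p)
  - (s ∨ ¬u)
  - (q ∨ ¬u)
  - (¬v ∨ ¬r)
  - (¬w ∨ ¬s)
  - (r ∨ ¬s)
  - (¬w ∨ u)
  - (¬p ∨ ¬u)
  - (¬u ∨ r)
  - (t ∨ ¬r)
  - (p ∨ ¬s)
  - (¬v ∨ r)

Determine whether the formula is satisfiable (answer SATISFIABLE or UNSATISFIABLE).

UNSATISFIABLE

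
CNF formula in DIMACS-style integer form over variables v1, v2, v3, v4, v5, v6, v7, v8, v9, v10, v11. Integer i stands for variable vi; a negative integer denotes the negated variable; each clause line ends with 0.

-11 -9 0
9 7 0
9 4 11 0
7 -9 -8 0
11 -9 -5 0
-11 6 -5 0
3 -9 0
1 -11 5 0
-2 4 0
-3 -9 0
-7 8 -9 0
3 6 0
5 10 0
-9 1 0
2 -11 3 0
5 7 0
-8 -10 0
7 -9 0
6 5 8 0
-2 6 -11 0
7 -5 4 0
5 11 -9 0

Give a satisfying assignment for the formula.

v1=1, v2=1, v3=1, v4=1, v5=0, v6=1, v7=1, v8=0, v9=0, v10=1, v11=1

v1 occurs only positively in the remaining clauses — set v1 = True.
Pure literal: v4 appears only positively; assign v4 = True.
Try v2 = True.
Branch on v3: take v3 = True.
  then v9 is forced to False.
  then v7 is forced to True.
The remaining clauses are satisfied by v5 = False, v6 = True, v8 = False, v10 = True, v11 = True.
Every clause has at least one true literal under this assignment.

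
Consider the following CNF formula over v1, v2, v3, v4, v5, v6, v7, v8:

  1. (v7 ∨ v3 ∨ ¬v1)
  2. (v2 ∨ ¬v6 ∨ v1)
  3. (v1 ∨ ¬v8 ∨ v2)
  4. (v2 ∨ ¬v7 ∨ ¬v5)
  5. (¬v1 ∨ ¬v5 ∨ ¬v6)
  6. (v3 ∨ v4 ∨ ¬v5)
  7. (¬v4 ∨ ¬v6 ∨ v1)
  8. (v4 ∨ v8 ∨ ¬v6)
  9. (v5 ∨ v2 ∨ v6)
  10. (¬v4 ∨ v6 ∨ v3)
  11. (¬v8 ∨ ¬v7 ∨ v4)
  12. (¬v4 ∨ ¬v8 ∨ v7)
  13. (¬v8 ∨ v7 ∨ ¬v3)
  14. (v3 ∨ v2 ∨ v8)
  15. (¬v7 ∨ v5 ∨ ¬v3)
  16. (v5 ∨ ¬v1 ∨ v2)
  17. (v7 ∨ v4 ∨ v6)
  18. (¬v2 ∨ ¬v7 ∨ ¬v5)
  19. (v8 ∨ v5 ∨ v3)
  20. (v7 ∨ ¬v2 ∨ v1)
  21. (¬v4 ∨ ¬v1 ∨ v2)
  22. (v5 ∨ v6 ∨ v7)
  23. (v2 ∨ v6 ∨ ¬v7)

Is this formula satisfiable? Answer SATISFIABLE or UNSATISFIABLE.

SATISFIABLE

Set v1 = True and propagate.
The remaining clauses are satisfied by v2 = True, v3 = True, v4 = True, v5 = True, v6 = False, v7 = False, v8 = False.
So v1 = T, v2 = T, v3 = T, v4 = T, v5 = T, v6 = F, v7 = F, v8 = F is a satisfying assignment.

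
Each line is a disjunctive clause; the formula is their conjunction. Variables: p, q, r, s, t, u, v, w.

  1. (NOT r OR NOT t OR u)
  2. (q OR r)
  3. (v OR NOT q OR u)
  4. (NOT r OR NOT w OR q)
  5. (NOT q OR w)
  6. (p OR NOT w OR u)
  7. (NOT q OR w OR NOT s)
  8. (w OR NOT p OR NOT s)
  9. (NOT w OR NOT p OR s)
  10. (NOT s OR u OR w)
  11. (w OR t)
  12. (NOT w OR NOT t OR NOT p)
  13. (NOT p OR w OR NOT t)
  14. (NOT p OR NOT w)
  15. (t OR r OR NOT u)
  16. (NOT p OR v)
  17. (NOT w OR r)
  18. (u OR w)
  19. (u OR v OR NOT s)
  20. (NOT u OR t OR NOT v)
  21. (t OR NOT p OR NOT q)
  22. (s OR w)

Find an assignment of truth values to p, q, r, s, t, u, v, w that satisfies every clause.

p=False, q=True, r=True, s=False, t=True, u=True, v=True, w=True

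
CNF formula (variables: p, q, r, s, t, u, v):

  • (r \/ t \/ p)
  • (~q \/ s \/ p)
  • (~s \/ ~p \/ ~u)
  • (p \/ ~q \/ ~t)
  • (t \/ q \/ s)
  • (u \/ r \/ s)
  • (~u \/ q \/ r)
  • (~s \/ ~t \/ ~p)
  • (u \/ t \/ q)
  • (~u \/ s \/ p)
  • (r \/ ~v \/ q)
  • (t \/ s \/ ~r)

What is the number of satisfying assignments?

Case analysis on s and p:
  s=1, p=1: remaining (q,r,t,u,v) ∈ {(1,0,0,0,0); (1,0,0,0,1); (1,1,0,0,0); (1,1,0,0,1)} — 4.
  s=1, p=0: 11 of the 32 assignments to (q,r,t,u,v) work.
  s=0, p=1: v free; 6 ways for (q,r,t,u) × 2^1 = 12.
  s=0, p=0: remaining (q,r,t,u,v) ∈ {(0,1,1,0,0); (0,1,1,0,1)} — 2.
Total: 4 + 11 + 12 + 2 = 29.

29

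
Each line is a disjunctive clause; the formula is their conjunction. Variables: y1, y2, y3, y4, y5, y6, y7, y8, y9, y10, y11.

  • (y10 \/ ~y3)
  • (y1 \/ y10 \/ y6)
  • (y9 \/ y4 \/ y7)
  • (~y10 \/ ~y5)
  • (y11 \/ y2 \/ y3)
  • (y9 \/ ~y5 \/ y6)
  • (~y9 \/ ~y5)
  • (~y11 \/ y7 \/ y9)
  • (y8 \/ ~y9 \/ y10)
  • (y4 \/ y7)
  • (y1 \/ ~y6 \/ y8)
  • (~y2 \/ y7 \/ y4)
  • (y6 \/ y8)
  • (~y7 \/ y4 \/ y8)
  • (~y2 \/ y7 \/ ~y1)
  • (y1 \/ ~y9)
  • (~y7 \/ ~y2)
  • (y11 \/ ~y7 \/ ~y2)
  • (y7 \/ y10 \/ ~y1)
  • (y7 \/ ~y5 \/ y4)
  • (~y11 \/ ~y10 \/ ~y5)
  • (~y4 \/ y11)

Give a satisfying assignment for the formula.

y1 = T, y2 = F, y3 = F, y4 = T, y5 = T, y6 = T, y7 = T, y8 = T, y9 = F, y10 = F, y11 = T

Pure literal: y8 appears only positively; assign y8 = True.
Branch on y1: take y1 = True.
For the remaining variables, y2 = False, y3 = False, y4 = True, y5 = True, y6 = True, y7 = True, y9 = False, y10 = False, y11 = True works.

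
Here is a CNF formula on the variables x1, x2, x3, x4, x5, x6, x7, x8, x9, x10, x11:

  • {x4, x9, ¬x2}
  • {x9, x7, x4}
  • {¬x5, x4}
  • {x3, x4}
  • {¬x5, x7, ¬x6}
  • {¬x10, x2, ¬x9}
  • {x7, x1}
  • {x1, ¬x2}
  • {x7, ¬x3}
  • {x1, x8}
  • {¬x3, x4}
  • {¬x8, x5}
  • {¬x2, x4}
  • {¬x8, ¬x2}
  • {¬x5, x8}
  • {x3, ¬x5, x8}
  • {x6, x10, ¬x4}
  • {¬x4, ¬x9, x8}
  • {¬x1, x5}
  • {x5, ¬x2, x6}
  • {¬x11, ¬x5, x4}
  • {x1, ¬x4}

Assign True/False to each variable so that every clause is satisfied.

x1=T, x2=F, x3=T, x4=T, x5=T, x6=F, x7=T, x8=T, x9=F, x10=T, x11=T

Pure literal: x7 appears only positively; assign x7 = True.
Set x1 = True and propagate.
  then x5 is forced to True.
  then x4 is forced to True.
  then x8 is forced to True.
  then x2 is forced to False.
For the remaining variables, x3 = True, x6 = False, x9 = False, x10 = True, x11 = True works.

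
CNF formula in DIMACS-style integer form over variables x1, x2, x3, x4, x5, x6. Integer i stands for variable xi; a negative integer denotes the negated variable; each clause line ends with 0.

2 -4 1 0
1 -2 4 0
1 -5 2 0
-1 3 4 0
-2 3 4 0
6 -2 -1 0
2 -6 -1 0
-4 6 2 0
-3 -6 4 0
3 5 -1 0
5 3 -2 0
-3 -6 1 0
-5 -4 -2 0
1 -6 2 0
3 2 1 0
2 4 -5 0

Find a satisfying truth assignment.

Set x1 = True and propagate.
Set x2 = True and propagate.
  then x6 is forced to True.
The remaining clauses are satisfied by x3 = True, x4 = True, x5 = False.
Every clause has at least one true literal under this assignment.

x1 = T, x2 = T, x3 = T, x4 = T, x5 = F, x6 = T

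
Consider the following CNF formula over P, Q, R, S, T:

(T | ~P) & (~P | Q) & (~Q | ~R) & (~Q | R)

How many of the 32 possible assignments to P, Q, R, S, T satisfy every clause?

Satisfying assignments:
  P=0 Q=0 R=0 S=0 T=0
  P=0 Q=0 R=0 S=0 T=1
  P=0 Q=0 R=0 S=1 T=0
  P=0 Q=0 R=0 S=1 T=1
  P=0 Q=0 R=1 S=0 T=0
  P=0 Q=0 R=1 S=0 T=1
  P=0 Q=0 R=1 S=1 T=0
  P=0 Q=0 R=1 S=1 T=1
That's 8 in total.

8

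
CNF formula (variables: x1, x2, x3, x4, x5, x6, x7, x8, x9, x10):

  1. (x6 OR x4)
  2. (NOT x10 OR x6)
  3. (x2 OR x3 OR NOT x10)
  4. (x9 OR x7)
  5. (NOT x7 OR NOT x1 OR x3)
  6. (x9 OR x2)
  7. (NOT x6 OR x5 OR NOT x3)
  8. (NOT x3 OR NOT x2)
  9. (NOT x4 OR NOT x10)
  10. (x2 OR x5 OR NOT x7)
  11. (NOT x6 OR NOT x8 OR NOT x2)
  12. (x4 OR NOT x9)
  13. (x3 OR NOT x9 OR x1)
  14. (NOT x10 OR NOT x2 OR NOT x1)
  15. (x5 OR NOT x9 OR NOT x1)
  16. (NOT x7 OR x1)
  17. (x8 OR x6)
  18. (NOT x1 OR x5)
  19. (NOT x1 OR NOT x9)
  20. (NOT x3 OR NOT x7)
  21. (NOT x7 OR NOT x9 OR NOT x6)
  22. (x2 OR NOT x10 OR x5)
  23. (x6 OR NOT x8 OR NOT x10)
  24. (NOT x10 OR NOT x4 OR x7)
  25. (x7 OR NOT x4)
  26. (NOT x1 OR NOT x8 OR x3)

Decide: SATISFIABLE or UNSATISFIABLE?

UNSATISFIABLE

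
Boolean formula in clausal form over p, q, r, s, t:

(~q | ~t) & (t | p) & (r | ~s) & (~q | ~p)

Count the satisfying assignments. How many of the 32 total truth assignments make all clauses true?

9

Split on p, then q.
  p=T, q=T: a clause becomes empty — 0.
  p=T, q=F: t free; 3 ways for (r,s) × 2^1 = 6.
  p=F, q=T: a clause becomes empty — 0.
  p=F, q=F: remaining (r,s,t) ∈ {(F,F,T); (T,F,T); (T,T,T)} — 3.
Total: 0 + 6 + 0 + 3 = 9.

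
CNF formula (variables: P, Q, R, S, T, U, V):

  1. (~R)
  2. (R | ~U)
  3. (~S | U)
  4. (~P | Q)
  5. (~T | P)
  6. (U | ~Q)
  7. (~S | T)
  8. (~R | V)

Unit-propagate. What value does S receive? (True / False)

False

Unit clause (~R) sets R = False.
From (R | ~U) and R = False: U = False.
(~S | U): since U = False, the clause reduces to (~S). S = False.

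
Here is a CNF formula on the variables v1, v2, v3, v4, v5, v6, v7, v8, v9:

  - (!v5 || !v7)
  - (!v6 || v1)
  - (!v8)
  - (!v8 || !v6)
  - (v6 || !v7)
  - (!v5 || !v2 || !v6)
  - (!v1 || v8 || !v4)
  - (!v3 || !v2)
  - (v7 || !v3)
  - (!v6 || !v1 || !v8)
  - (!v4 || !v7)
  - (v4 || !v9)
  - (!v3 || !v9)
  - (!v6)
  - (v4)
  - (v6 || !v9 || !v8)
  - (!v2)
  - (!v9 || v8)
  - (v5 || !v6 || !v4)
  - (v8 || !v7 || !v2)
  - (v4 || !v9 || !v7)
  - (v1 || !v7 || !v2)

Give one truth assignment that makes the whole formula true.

The clause (!v8) is unit: v8 must be False.
Unit propagation: (!v6) forces v6 = False.
Unit propagation: (!v7) forces v7 = False.
Unit propagation: (!v3) forces v3 = False.
(v4) is a unit clause, so v4 = True.
Unit propagation: (!v1) forces v1 = False.
The clause (!v2) is unit: v2 must be False.
(!v9) is a unit clause, so v9 = False.
v5 is now unconstrained; take v5 = False.
Every clause has at least one true literal under this assignment.

v1 = F, v2 = F, v3 = F, v4 = T, v5 = F, v6 = F, v7 = F, v8 = F, v9 = F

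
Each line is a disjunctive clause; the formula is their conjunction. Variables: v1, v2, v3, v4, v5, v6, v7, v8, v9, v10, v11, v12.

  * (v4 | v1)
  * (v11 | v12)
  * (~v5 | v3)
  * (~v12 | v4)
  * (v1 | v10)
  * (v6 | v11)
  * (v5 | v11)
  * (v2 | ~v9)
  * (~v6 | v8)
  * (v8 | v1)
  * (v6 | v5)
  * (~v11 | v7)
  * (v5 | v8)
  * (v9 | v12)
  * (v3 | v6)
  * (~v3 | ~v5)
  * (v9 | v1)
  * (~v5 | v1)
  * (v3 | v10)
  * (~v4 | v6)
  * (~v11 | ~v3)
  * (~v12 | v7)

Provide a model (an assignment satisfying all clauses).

v1=True, v2=False, v3=False, v4=True, v5=False, v6=True, v7=True, v8=True, v9=False, v10=True, v11=True, v12=True

v1 occurs only positively in the remaining clauses — set v1 = True.
Pure literal: v7 appears only positively; assign v7 = True.
Try v2 = False.
  then v9 is forced to False.
  then v12 is forced to True.
  then v4 is forced to True.
  then v6 is forced to True.
  then v8 is forced to True.
Branch on v3: take v3 = False.
  then v5 is forced to False.
  then v11 is forced to True.
  then v10 is forced to True.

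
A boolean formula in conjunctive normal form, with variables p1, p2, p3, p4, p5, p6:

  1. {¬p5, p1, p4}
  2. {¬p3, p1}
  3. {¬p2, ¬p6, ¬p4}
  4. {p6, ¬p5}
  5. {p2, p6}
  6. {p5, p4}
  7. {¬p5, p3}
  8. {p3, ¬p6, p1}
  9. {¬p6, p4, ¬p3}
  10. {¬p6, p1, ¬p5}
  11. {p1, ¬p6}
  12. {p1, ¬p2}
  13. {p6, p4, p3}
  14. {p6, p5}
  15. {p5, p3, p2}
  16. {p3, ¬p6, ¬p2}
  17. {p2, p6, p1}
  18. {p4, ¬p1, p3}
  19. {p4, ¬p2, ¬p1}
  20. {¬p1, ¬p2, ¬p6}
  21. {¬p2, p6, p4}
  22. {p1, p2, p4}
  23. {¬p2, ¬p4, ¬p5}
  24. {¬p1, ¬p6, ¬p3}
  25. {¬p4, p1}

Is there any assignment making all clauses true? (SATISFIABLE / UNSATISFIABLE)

UNSATISFIABLE

p6 = True:
  propagation gives p1=True, p2=False, p3=False, p5=False; an empty clause results — contradiction.
p6 = False:
  propagation gives p5=False; an empty clause results — contradiction.
Every branch closes, so no satisfying assignment exists.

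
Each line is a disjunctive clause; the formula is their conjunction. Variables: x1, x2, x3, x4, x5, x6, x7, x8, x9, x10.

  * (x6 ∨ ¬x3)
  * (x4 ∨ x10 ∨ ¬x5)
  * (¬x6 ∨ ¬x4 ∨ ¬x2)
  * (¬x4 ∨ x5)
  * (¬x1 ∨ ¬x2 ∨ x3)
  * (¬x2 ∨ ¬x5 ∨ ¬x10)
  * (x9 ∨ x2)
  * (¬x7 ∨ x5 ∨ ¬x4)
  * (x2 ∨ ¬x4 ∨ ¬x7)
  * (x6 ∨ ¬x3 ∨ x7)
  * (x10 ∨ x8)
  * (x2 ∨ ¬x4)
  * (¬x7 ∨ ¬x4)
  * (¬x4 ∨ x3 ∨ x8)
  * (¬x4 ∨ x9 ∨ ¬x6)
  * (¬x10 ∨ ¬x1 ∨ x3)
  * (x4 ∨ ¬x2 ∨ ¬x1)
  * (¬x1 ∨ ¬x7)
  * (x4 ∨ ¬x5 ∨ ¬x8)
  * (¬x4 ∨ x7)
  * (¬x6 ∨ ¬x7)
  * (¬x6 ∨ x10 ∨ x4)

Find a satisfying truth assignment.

Pure literal: x1 appears only negated; assign x1 = False.
Pure literal: x9 appears only positively; assign x9 = True.
Branch on x2: take x2 = False.
  then x4 is forced to False.
For the remaining variables, x3 = True, x5 = False, x6 = True, x7 = False, x8 = True, x10 = True works.
Every clause has at least one true literal under this assignment.

x1 = False, x2 = False, x3 = True, x4 = False, x5 = False, x6 = True, x7 = False, x8 = True, x9 = True, x10 = True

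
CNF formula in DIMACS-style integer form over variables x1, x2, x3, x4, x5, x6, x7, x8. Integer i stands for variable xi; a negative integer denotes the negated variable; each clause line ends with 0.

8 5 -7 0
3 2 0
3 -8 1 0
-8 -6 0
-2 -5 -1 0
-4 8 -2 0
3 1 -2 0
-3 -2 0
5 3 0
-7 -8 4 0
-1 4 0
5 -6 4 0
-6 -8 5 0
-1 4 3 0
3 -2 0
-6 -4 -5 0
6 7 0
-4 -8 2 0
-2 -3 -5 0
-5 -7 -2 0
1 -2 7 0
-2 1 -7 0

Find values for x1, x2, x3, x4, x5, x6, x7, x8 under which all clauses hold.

Try x1 = False.
Try x2 = False.
  then x3 is forced to True.
Try x4 = False.
For the remaining variables, x5 = True, x6 = True, x7 = False, x8 = False works.

x1=False, x2=False, x3=True, x4=False, x5=True, x6=True, x7=False, x8=False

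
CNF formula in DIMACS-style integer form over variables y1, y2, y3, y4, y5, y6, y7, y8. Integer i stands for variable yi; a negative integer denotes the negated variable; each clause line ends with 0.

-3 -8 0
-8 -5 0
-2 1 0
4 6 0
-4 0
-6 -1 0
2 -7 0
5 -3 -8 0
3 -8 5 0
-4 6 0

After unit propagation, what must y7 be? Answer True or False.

(~y4) stands alone — y4 = False.
From (y6 \/ y4) and y4 = False: y6 = True.
(~y1 \/ ~y6): since y6 = True, the clause reduces to (~y1). y1 = False.
(~y2 \/ y1): since y1 = False, the clause reduces to (~y2). y2 = False.
(y2 \/ ~y7) with y2 = False leaves only ~y7, so y7 = False.

False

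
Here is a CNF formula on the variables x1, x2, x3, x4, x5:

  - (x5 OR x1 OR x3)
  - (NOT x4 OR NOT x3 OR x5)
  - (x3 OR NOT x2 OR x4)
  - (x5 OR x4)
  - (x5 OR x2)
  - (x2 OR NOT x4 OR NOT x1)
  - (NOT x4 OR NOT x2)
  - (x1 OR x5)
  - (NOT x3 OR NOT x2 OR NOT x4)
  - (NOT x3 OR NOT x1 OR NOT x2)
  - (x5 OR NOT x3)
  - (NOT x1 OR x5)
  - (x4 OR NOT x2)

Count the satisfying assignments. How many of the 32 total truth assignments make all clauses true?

Satisfying assignments:
  x1=F x2=F x3=F x4=F x5=T
  x1=F x2=F x3=F x4=T x5=T
  x1=F x2=F x3=T x4=F x5=T
  x1=F x2=F x3=T x4=T x5=T
  x1=T x2=F x3=F x4=F x5=T
  x1=T x2=F x3=T x4=F x5=T
Count: 6.

6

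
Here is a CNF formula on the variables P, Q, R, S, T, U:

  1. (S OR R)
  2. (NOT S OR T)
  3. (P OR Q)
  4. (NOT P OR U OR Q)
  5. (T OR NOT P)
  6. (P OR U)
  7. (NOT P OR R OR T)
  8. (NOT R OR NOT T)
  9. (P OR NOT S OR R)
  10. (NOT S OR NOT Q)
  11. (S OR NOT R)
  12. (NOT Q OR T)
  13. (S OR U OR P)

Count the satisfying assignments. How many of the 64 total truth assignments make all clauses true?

The models are:
  P=1 Q=0 R=0 S=1 T=1 U=1
That's 1 in total.

1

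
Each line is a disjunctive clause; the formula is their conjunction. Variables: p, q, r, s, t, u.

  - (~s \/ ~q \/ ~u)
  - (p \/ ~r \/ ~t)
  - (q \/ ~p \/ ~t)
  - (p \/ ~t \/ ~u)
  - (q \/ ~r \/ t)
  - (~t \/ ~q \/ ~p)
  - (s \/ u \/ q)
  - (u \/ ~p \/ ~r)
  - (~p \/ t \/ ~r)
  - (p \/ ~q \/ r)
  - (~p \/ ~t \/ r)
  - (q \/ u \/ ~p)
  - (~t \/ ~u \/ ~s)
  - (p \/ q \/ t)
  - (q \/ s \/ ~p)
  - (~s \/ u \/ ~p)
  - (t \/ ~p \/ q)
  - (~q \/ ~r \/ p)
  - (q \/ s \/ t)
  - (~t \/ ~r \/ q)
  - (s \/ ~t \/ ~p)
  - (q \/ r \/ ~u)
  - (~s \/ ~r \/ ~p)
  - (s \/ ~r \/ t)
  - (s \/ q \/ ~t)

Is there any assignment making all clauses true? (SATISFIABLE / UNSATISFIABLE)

Branch on p: take p = True.
Try q = True.
  then t is forced to False.
  then r is forced to False.
The remaining clauses are satisfied by s = False, u = True.
So p=True, q=True, r=False, s=False, t=False, u=True is a satisfying assignment.

SATISFIABLE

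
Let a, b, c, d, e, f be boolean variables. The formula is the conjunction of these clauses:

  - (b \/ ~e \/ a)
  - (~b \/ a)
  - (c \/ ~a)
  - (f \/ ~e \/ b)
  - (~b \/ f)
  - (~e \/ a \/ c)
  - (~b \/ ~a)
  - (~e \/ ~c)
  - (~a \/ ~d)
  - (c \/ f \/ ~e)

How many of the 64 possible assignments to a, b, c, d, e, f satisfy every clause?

10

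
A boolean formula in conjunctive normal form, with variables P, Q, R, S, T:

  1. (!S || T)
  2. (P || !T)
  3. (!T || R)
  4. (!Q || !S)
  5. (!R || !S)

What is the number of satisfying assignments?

10

Split on S, then T.
  S=1, T=1: a clause becomes empty — 0.
  S=1, T=0: a clause becomes empty — 0.
  S=0, T=1: remaining (P,Q,R) ∈ {(1,0,1); (1,1,1)} — 2.
  S=0, T=0: P, Q, R free → 2^3 = 8.
Total: 0 + 0 + 2 + 8 = 10.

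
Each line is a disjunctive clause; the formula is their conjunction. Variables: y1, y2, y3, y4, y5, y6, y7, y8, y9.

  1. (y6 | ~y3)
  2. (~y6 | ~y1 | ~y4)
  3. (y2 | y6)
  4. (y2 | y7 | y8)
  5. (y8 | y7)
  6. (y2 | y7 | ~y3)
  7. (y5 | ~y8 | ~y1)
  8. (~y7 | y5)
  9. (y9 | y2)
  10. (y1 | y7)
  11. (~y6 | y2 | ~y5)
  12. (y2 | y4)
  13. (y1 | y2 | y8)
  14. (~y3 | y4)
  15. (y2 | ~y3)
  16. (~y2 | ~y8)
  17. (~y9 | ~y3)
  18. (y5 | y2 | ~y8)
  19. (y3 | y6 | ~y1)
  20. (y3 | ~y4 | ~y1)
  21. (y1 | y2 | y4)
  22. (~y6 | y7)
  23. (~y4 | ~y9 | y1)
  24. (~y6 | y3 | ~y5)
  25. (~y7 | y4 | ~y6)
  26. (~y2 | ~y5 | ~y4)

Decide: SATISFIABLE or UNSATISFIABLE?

Branch on y1: take y1 = False.
  then y7 is forced to True.
  then y5 is forced to True.
The remaining clauses are satisfied by y2 = True, y3 = False, y4 = False, y6 = False, y8 = False, y9 = True.
Every clause has at least one true literal under this assignment.
So y1=False, y2=True, y3=False, y4=False, y5=True, y6=False, y7=True, y8=False, y9=True is a satisfying assignment.

SATISFIABLE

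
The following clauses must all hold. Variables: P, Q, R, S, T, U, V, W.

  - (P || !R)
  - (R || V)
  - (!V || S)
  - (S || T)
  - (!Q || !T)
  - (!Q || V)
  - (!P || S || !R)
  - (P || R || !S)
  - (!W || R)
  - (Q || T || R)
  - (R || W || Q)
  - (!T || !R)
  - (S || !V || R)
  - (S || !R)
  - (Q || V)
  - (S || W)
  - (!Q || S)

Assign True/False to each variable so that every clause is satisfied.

P = T, Q = T, R = T, S = T, T = F, U = F, V = T, W = F

Check each clause:
  1. (P || !R) — P is true.
  2. (R || V) — R is true.
  3. (!V || S) — S is true.
  4. (T || S) — S is true.
  5. (!Q || !T) — !T is true.
  6. (V || !Q) — V is true.
  7. (!P || !R || S) — S is true.
  8. (!S || P || R) — P is true.
  9. (!W || R) — !W is true.
  10. (Q || R || T) — Q is true.
  11. (Q || R || W) — Q is true.
  12. (!T || !R) — !T is true.
  13. (!V || R || S) — R is true.
  14. (S || !R) — S is true.
  15. (Q || V) — Q is true.
  16. (W || S) — S is true.
  17. (!Q || S) — S is true.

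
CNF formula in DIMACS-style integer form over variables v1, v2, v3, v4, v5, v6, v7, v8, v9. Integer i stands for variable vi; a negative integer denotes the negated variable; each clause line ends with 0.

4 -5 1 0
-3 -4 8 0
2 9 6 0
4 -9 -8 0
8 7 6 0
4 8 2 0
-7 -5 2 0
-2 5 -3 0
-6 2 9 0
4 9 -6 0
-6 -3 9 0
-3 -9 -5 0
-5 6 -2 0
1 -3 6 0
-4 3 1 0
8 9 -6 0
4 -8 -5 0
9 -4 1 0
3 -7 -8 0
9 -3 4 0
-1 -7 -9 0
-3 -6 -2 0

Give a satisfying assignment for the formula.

Set v1 = False and propagate.
For the remaining variables, v2 = True, v3 = False, v4 = False, v5 = False, v6 = False, v7 = True, v8 = False, v9 = True works.
Check each clause:
  1. (v4 ∨ v1 ∨ ¬v5) — ¬v5 is true.
  2. (¬v4 ∨ ¬v3 ∨ v8) — ¬v4 is true.
  3. (v9 ∨ v6 ∨ v2) — v9 is true.
  4. (¬v9 ∨ ¬v8 ∨ v4) — ¬v8 is true.
  5. (v6 ∨ v8 ∨ v7) — v7 is true.
  6. (v4 ∨ v2 ∨ v8) — v2 is true.
  7. (¬v5 ∨ ¬v7 ∨ v2) — v2 is true.
  8. (v5 ∨ ¬v2 ∨ ¬v3) — ¬v3 is true.
  9. (v2 ∨ ¬v6 ∨ v9) — v9 is true.
  10. (¬v6 ∨ v4 ∨ v9) — v9 is true.
  11. (¬v3 ∨ ¬v6 ∨ v9) — v9 is true.
  12. (¬v5 ∨ ¬v9 ∨ ¬v3) — ¬v5 is true.
  13. (v6 ∨ ¬v2 ∨ ¬v5) — ¬v5 is true.
  14. (v6 ∨ ¬v3 ∨ v1) — ¬v3 is true.
  15. (v3 ∨ v1 ∨ ¬v4) — ¬v4 is true.
  16. (v8 ∨ v9 ∨ ¬v6) — v9 is true.
  17. (¬v5 ∨ v4 ∨ ¬v8) — ¬v8 is true.
  18. (v9 ∨ v1 ∨ ¬v4) — v9 is true.
  19. (¬v7 ∨ ¬v8 ∨ v3) — ¬v8 is true.
  20. (v4 ∨ v9 ∨ ¬v3) — v9 is true.
  21. (¬v7 ∨ ¬v9 ∨ ¬v1) — ¬v1 is true.
  22. (¬v3 ∨ ¬v6 ∨ ¬v2) — ¬v6 is true.

v1=False, v2=True, v3=False, v4=False, v5=False, v6=False, v7=True, v8=False, v9=True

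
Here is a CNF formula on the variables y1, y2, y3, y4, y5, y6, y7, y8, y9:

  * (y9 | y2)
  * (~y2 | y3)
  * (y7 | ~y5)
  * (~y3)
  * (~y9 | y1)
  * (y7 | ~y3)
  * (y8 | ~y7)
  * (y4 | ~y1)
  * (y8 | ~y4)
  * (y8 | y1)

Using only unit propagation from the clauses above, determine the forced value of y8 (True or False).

(~y3) is a unit clause: y3 = False.
From (~y2 | y3) and y3 = False: y2 = False.
(y2 | y9) with y2 = False leaves only y9, so y9 = True.
From (~y9 | y1) and y9 = True: y1 = True.
In (y4 | ~y1), ~y1 is now false; y4 must hold, so y4 = True.
In (~y4 | y8), ~y4 is now false; y8 must hold, so y8 = True.

True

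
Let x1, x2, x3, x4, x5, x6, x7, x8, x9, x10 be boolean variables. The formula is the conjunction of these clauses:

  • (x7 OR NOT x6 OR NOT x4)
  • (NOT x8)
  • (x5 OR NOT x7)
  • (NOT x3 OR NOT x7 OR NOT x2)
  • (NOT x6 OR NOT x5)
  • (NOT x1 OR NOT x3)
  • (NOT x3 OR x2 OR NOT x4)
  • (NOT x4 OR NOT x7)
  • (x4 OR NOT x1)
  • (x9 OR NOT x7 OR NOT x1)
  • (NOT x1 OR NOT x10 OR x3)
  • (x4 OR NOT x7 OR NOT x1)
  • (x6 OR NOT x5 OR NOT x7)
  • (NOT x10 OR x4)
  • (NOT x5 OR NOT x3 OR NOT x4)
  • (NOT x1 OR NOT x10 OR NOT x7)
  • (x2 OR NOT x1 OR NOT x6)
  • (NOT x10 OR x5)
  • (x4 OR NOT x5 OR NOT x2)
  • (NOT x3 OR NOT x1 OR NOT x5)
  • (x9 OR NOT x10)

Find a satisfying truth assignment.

Unit propagation: (NOT x8) forces x8 = False.
x1 occurs only negated in the remaining clauses — set x1 = False.
Pure literal: x9 appears only positively; assign x9 = True.
Branch on x2: take x2 = True.
Set x3 = False and propagate.
Set x4 = False and propagate.
  then x10 is forced to False.
  then x5 is forced to False.
  then x7 is forced to False.
x6 is now unconstrained; take x6 = False.

x1=F, x2=T, x3=F, x4=F, x5=F, x6=F, x7=F, x8=F, x9=T, x10=F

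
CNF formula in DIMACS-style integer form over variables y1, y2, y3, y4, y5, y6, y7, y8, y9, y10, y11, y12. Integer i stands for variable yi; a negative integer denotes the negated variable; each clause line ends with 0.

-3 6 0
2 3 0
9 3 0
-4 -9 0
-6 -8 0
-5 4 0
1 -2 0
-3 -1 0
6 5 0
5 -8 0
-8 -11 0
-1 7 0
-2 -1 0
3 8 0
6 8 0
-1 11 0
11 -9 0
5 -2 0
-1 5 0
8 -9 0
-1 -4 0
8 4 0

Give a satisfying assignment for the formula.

y1 = 0, y2 = 0, y3 = 1, y4 = 1, y5 = 0, y6 = 1, y7 = 0, y8 = 0, y9 = 0, y10 = 0, y11 = 0, y12 = 0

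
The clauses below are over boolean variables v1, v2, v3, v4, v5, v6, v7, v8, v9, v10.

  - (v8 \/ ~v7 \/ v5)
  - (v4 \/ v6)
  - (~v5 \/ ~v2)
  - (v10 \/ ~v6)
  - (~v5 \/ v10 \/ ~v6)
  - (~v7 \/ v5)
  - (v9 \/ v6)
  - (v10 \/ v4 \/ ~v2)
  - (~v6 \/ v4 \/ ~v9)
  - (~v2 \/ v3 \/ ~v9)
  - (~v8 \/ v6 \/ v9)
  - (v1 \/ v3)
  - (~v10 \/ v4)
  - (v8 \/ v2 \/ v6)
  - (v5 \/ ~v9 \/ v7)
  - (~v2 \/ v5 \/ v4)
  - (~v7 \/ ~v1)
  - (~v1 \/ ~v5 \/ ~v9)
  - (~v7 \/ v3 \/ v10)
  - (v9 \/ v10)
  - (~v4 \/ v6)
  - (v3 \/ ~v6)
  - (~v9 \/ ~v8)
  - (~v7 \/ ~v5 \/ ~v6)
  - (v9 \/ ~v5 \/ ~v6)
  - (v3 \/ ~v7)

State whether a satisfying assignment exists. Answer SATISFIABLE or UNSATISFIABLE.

SATISFIABLE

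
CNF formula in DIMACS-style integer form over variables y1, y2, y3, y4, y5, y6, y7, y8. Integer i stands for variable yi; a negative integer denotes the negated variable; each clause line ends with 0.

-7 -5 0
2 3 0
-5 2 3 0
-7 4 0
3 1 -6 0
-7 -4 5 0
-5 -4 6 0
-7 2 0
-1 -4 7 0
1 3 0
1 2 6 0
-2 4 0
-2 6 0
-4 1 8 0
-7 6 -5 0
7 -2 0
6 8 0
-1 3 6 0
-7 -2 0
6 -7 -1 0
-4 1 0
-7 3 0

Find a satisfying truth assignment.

y1 = F  y2 = F  y3 = T  y4 = F  y5 = T  y6 = T  y7 = F  y8 = F

Check each clause:
  1. (NOT y7 OR NOT y5) — NOT y7 is true.
  2. (y3 OR y2) — y3 is true.
  3. (y3 OR y2 OR NOT y5) — y3 is true.
  4. (NOT y7 OR y4) — NOT y7 is true.
  5. (NOT y6 OR y3 OR y1) — y3 is true.
  6. (y5 OR NOT y4 OR NOT y7) — NOT y7 is true.
  7. (y6 OR NOT y5 OR NOT y4) — NOT y4 is true.
  8. (y2 OR NOT y7) — NOT y7 is true.
  9. (y7 OR NOT y4 OR NOT y1) — NOT y4 is true.
  10. (y3 OR y1) — y3 is true.
  11. (y1 OR y6 OR y2) — y6 is true.
  12. (y4 OR NOT y2) — NOT y2 is true.
  13. (NOT y2 OR y6) — NOT y2 is true.
  14. (y1 OR y8 OR NOT y4) — NOT y4 is true.
  15. (y6 OR NOT y7 OR NOT y5) — NOT y7 is true.
  16. (y7 OR NOT y2) — NOT y2 is true.
  17. (y6 OR y8) — y6 is true.
  18. (y3 OR y6 OR NOT y1) — y3 is true.
  19. (NOT y7 OR NOT y2) — NOT y7 is true.
  20. (NOT y1 OR NOT y7 OR y6) — NOT y7 is true.
  21. (NOT y4 OR y1) — NOT y4 is true.
  22. (NOT y7 OR y3) — NOT y7 is true.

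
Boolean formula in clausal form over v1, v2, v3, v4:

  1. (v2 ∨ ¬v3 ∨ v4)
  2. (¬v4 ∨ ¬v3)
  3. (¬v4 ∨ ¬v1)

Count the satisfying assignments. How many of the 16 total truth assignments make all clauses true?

Satisfying assignments:
  v1=0 v2=0 v3=0 v4=0
  v1=0 v2=0 v3=0 v4=1
  v1=0 v2=1 v3=0 v4=0
  v1=0 v2=1 v3=0 v4=1
  v1=0 v2=1 v3=1 v4=0
  v1=1 v2=0 v3=0 v4=0
  v1=1 v2=1 v3=0 v4=0
  v1=1 v2=1 v3=1 v4=0
Count: 8.

8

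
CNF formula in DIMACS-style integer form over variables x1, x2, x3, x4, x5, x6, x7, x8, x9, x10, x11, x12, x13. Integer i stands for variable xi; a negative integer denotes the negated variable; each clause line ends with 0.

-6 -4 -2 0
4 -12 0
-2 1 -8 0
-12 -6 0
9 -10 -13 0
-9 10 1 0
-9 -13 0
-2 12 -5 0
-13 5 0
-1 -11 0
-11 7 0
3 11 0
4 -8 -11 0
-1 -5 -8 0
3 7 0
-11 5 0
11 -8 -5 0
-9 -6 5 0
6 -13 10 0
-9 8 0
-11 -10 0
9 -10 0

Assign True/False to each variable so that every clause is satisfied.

x1 = T, x2 = F, x3 = T, x4 = T, x5 = T, x6 = T, x7 = T, x8 = F, x9 = F, x10 = F, x11 = F, x12 = F, x13 = T

Pure literal: x2 appears only negated; assign x2 = False.
x3 occurs only positively in the remaining clauses — set x3 = True.
Branch on x1: take x1 = True.
  then x11 is forced to False.
Try x4 = True.
Try x5 = True.
  then x8 is forced to False.
  then x9 is forced to False.
  then x10 is forced to False.
For the remaining variables, x6 = True, x7 = True, x12 = False, x13 = True works.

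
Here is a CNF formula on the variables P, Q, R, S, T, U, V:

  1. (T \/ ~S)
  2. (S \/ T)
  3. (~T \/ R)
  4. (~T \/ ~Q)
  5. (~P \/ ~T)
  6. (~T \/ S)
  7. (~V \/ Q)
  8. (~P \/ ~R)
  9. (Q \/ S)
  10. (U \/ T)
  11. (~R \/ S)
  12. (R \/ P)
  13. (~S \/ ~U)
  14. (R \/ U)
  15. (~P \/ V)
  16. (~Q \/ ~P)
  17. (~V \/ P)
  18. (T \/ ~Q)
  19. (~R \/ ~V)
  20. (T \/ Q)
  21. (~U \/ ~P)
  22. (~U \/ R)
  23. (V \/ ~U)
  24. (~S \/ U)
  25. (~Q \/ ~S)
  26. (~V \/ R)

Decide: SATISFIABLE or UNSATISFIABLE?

T = True:
  propagation gives R=True, Q=False, P=False, S=True; an empty clause results — contradiction.
T = False:
  propagation gives S=False; an empty clause results — contradiction.
Every branch closes, so no satisfying assignment exists.

UNSATISFIABLE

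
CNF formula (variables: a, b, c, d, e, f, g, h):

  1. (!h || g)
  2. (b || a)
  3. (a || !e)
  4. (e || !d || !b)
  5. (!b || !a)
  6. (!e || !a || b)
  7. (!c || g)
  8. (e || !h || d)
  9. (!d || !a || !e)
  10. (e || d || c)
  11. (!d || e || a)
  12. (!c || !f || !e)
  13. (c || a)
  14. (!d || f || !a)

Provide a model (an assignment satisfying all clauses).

g occurs only positively in the remaining clauses — set g = True.
Pure literal: h appears only negated; assign h = False.
Try a = True.
  then b is forced to False.
  then e is forced to False.
The remaining clauses are satisfied by c = True, d = False, f = False.
Every clause has at least one true literal under this assignment.

a = True, b = False, c = True, d = False, e = False, f = False, g = True, h = False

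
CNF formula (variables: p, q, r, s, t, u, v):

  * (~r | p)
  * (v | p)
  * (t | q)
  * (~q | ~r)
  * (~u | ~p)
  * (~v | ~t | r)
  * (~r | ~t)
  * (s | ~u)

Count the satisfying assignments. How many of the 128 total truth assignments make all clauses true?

11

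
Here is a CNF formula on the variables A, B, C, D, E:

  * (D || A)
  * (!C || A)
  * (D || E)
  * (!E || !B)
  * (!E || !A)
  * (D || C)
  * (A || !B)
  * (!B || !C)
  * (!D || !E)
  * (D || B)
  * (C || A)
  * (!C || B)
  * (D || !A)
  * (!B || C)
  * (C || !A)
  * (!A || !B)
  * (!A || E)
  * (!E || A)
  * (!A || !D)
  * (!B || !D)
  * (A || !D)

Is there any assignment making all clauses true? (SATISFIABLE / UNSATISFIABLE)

A = True:
  propagation gives E=False; an empty clause results — contradiction.
A = False:
  propagation gives D=True; an empty clause results — contradiction.
Every branch closes, so no satisfying assignment exists.

UNSATISFIABLE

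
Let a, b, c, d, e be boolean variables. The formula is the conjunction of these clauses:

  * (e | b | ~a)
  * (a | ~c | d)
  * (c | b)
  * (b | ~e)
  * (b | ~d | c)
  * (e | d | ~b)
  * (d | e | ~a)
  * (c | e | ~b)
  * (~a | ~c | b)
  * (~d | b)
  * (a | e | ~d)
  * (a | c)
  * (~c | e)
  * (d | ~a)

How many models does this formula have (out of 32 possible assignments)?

3

The models are:
  a=F b=T c=T d=T e=T
  a=T b=T c=F d=T e=T
  a=T b=T c=T d=T e=T
That's 3 in total.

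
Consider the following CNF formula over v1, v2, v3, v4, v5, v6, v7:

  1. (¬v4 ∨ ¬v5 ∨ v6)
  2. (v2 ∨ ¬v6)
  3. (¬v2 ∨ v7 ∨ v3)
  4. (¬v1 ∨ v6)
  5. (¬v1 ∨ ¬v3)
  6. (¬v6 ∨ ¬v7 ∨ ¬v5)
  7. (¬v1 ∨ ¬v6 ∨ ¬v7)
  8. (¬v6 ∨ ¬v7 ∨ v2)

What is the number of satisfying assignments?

Split on v6, then v7.
  v6=1, v7=1: remaining (v1,v2,v3,v4,v5) ∈ {(0,1,0,0,0); (0,1,0,1,0); (0,1,1,0,0); (0,1,1,1,0)} — 4.
  v6=1, v7=0: remaining (v1,v2,v3,v4,v5) ∈ {(0,1,1,0,0); (0,1,1,0,1); (0,1,1,1,0); (0,1,1,1,1)} — 4.
  v6=0, v7=1: v2, v3 free; 3 ways for (v1,v4,v5) × 2^2 = 12.
  v6=0, v7=0: 9 of the 32 assignments to (v1,v2,v3,v4,v5) work.
Total: 4 + 4 + 12 + 9 = 29.

29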